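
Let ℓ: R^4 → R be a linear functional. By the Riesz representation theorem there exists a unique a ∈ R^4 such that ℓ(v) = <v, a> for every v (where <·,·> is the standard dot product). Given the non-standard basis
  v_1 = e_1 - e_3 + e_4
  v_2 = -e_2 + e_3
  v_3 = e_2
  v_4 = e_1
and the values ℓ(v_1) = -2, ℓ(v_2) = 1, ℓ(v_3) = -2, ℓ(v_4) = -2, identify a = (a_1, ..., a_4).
a = (-2, -2, -1, -1)

Write a = (a_1, ..., a_4) in the standard basis. For each basis vector v_i, ℓ(v_i) = <v_i, a> is a linear equation in the a_j's. Collect the n equations into a matrix system V a = ℓ, where row i of V is v_i (expressed in the standard basis). Since V is invertible (lower-triangular with 1s on the diagonal, up to permutation), solve by back-substitution:
  V =
[[1, 0, -1, 1],
 [0, -1, 1, 0],
 [0, 1, 0, 0],
 [1, 0, 0, 0]]
  V a = (-2, 1, -2, -2)
Solving gives a = (-2, -2, -1, -1).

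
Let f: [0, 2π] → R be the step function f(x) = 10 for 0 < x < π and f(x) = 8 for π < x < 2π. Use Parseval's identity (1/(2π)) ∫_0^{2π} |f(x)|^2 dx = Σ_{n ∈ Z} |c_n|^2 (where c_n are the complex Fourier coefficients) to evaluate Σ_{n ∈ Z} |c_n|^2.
Σ |c_n|^2 = 82

Parseval equates the L^2 energy of f (normalised by 1/(2π)) with the ℓ^2 sum of its Fourier coefficients: (1/(2π)) ∫_0^{2π} |f|^2 = Σ |c_n|^2.
Compute the left side: (1/(2π)) [∫_0^π 10^2 dx + ∫_π^{2π} 8^2 dx] = (1/(2π)) · (100π + 64π) = (100 + 64)/2 = 82.
So Σ_{n ∈ Z} |c_n|^2 = 82.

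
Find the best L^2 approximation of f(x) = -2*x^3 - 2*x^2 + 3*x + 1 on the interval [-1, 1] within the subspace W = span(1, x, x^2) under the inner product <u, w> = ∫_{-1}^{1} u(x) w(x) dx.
g(x) = -2*x^2 + 9*x/5 + 1

The best approximation g ∈ W is the orthogonal projection of f onto W. Writing g = a_0 + a_1 x + a_2 x^2, the coefficients solve the normal equations G · a = b where
  G_{ij} = <φ_i, φ_j> and b_i = <f, φ_i>, with φ_0 = 1, φ_1 = x, φ_2 = x^2.
G =
  [2, 0, 2/3]
  [0, 2/3, 0]
  [2/3, 0, 2/5],
b = (2/3, 6/5, -2/15).
Solving gives a_0 = 1, a_1 = 9/5, a_2 = -2, so
  g(x) = -2*x^2 + 9*x/5 + 1.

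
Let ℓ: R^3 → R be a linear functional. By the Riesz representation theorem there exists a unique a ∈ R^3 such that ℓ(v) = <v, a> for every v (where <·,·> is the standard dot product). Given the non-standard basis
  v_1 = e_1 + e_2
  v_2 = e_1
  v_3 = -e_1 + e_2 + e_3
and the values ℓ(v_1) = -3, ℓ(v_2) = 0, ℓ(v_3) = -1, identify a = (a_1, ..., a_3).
a = (0, -3, 2)

Write a = (a_1, ..., a_3) in the standard basis. For each basis vector v_i, ℓ(v_i) = <v_i, a> is a linear equation in the a_j's. Collect the n equations into a matrix system V a = ℓ, where row i of V is v_i (expressed in the standard basis). Since V is invertible (lower-triangular with 1s on the diagonal, up to permutation), solve by back-substitution:
  V =
[[1, 1, 0],
 [1, 0, 0],
 [-1, 1, 1]]
  V a = (-3, 0, -1)
Solving gives a = (0, -3, 2).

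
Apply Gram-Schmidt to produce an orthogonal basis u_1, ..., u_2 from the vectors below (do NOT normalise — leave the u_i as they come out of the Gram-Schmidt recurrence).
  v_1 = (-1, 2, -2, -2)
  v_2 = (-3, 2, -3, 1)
Orthogonal basis:
  u_1 = (-1, 2, -2, -2)
  u_2 = (-28/13, 4/13, -17/13, 35/13)

Apply the Gram-Schmidt recurrence
  u_1 = v_1
  u_i = v_i − Σ_{j<i} ((v_i · u_j) / (u_j · u_j)) · u_j.

Step by step this gives:
  u_1 = (-1, 2, -2, -2)
  u_2 = (-28/13, 4/13, -17/13, 35/13)

Orthogonality check:
  u_2 · u_1 = 0 (should be 0)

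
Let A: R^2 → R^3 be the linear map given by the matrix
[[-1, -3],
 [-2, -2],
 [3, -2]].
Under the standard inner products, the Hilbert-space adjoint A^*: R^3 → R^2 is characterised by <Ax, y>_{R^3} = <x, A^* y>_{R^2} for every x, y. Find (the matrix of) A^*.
A^* = A^T =
[[-1, -2, 3],
 [-3, -2, -2]]

For real matrices with standard dot products, the defining identity <Ax, y> = <x, A^* y> gives (Ax)^T y = x^T (A^*) y, i.e. x^T A^T y = x^T (A^*) y. Since this holds for all x, y, we must have A^* = A^T. Therefore
A^* =
[[-1, -2, 3],
 [-3, -2, -2]].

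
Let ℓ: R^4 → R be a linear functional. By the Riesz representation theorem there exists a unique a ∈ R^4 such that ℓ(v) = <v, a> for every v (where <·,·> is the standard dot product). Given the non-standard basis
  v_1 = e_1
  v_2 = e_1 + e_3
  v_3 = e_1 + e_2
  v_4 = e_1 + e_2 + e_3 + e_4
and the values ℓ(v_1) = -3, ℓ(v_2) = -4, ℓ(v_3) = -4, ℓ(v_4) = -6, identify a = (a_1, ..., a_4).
a = (-3, -1, -1, -1)

Write a = (a_1, ..., a_4) in the standard basis. For each basis vector v_i, ℓ(v_i) = <v_i, a> is a linear equation in the a_j's. Collect the n equations into a matrix system V a = ℓ, where row i of V is v_i (expressed in the standard basis). Since V is invertible (lower-triangular with 1s on the diagonal, up to permutation), solve by back-substitution:
  V =
[[1, 0, 0, 0],
 [1, 0, 1, 0],
 [1, 1, 0, 0],
 [1, 1, 1, 1]]
  V a = (-3, -4, -4, -6)
Solving gives a = (-3, -1, -1, -1).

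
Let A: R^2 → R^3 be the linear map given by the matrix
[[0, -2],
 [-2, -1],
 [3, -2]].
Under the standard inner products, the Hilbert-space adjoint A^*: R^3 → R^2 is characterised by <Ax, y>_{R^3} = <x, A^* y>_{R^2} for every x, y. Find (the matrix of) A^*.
A^* = A^T =
[[0, -2, 3],
 [-2, -1, -2]]

For real matrices with standard dot products, the defining identity <Ax, y> = <x, A^* y> gives (Ax)^T y = x^T (A^*) y, i.e. x^T A^T y = x^T (A^*) y. Since this holds for all x, y, we must have A^* = A^T. Therefore
A^* =
[[0, -2, 3],
 [-2, -1, -2]].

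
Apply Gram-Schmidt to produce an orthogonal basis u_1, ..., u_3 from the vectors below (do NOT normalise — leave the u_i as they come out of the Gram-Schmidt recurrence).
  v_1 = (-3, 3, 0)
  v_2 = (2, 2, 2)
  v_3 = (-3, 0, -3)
Orthogonal basis:
  u_1 = (-3, 3, 0)
  u_2 = (2, 2, 2)
  u_3 = (1/2, 1/2, -1)

Apply the Gram-Schmidt recurrence
  u_1 = v_1
  u_i = v_i − Σ_{j<i} ((v_i · u_j) / (u_j · u_j)) · u_j.

Step by step this gives:
  u_1 = (-3, 3, 0)
  u_2 = (2, 2, 2)
  u_3 = (1/2, 1/2, -1)

Orthogonality check:
  u_2 · u_1 = 0 (should be 0)
  u_3 · u_1 = 0 (should be 0)
  u_3 · u_2 = 0 (should be 0)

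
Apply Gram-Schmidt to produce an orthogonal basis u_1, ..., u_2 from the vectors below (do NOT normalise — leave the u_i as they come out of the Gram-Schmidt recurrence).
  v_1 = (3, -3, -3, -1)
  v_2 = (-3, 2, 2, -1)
Orthogonal basis:
  u_1 = (3, -3, -3, -1)
  u_2 = (-6/7, -1/7, -1/7, -12/7)

Apply the Gram-Schmidt recurrence
  u_1 = v_1
  u_i = v_i − Σ_{j<i} ((v_i · u_j) / (u_j · u_j)) · u_j.

Step by step this gives:
  u_1 = (3, -3, -3, -1)
  u_2 = (-6/7, -1/7, -1/7, -12/7)

Orthogonality check:
  u_2 · u_1 = 0 (should be 0)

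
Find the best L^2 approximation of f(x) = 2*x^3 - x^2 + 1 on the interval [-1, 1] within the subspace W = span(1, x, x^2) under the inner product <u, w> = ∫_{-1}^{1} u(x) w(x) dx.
g(x) = -x^2 + 6*x/5 + 1

The best approximation g ∈ W is the orthogonal projection of f onto W. Writing g = a_0 + a_1 x + a_2 x^2, the coefficients solve the normal equations G · a = b where
  G_{ij} = <φ_i, φ_j> and b_i = <f, φ_i>, with φ_0 = 1, φ_1 = x, φ_2 = x^2.
G =
  [2, 0, 2/3]
  [0, 2/3, 0]
  [2/3, 0, 2/5],
b = (4/3, 4/5, 4/15).
Solving gives a_0 = 1, a_1 = 6/5, a_2 = -1, so
  g(x) = -x^2 + 6*x/5 + 1.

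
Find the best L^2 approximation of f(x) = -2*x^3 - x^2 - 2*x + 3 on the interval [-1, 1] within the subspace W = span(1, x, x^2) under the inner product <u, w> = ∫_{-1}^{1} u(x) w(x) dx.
g(x) = -x^2 - 16*x/5 + 3

The best approximation g ∈ W is the orthogonal projection of f onto W. Writing g = a_0 + a_1 x + a_2 x^2, the coefficients solve the normal equations G · a = b where
  G_{ij} = <φ_i, φ_j> and b_i = <f, φ_i>, with φ_0 = 1, φ_1 = x, φ_2 = x^2.
G =
  [2, 0, 2/3]
  [0, 2/3, 0]
  [2/3, 0, 2/5],
b = (16/3, -32/15, 8/5).
Solving gives a_0 = 3, a_1 = -16/5, a_2 = -1, so
  g(x) = -x^2 - 16*x/5 + 3.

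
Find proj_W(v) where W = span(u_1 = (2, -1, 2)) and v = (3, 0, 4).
proj_W(v) = (28/9, -14/9, 28/9)

Set up U = [u_1 | ... | u_1] ∈ R^(3×1). The projector onto W = col(U) is P = U (U^T U)^(-1) U^T.
Compute U^T U =
  [9],
and U^T v = (14).
Solve U^T U · c = U^T v for the coefficients: c = (14/9). The projection is proj_W(v) = U c.
Check: (v - proj_W(v)) · u_1 = 0  (should be 0).
Result: proj_W(v) = (28/9, -14/9, 28/9).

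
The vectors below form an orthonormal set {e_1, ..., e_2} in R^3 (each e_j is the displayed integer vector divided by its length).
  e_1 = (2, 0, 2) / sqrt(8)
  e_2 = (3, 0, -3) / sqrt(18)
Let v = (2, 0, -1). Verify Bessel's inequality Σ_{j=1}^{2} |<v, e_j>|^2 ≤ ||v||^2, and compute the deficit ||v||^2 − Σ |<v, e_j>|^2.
Σ |<v, e_j>|^2 = 5; ||v||^2 = 5; deficit = 0

Write each e_j = u_j / sqrt(<u_j, u_j>) where u_j is the displayed integer vector. Then <v, e_j> = <v, u_j> / sqrt(<u_j, u_j>), so |<v, e_j>|^2 = <v, u_j>^2 / <u_j, u_j>.
Coefficients: <v, e_1> = 2/sqrt(8), <v, e_2> = 9/sqrt(18).
Square and sum: Σ |<v, e_j>|^2 = 5.
Compute ||v||^2 = v·v = 5.
Deficit = 5 − 5 = 0 ≥ 0, confirming Bessel's inequality. (The deficit equals ||v − Σ <v,e_j> e_j||^2, the squared distance from v to span{e_j}.)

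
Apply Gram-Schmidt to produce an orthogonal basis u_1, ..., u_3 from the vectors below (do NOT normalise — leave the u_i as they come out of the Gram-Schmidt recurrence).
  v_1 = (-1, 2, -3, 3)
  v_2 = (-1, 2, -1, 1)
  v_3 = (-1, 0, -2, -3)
Orthogonal basis:
  u_1 = (-1, 2, -3, 3)
  u_2 = (-12/23, 24/23, 10/23, -10/23)
  u_3 = (-4/5, -2/5, -5/2, -5/2)

Apply the Gram-Schmidt recurrence
  u_1 = v_1
  u_i = v_i − Σ_{j<i} ((v_i · u_j) / (u_j · u_j)) · u_j.

Step by step this gives:
  u_1 = (-1, 2, -3, 3)
  u_2 = (-12/23, 24/23, 10/23, -10/23)
  u_3 = (-4/5, -2/5, -5/2, -5/2)

Orthogonality check:
  u_2 · u_1 = 0 (should be 0)
  u_3 · u_1 = 0 (should be 0)
  u_3 · u_2 = 0 (should be 0)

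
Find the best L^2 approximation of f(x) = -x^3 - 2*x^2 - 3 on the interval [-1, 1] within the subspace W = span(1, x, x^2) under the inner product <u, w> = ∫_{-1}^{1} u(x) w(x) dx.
g(x) = -2*x^2 - 3*x/5 - 3

The best approximation g ∈ W is the orthogonal projection of f onto W. Writing g = a_0 + a_1 x + a_2 x^2, the coefficients solve the normal equations G · a = b where
  G_{ij} = <φ_i, φ_j> and b_i = <f, φ_i>, with φ_0 = 1, φ_1 = x, φ_2 = x^2.
G =
  [2, 0, 2/3]
  [0, 2/3, 0]
  [2/3, 0, 2/5],
b = (-22/3, -2/5, -14/5).
Solving gives a_0 = -3, a_1 = -3/5, a_2 = -2, so
  g(x) = -2*x^2 - 3*x/5 - 3.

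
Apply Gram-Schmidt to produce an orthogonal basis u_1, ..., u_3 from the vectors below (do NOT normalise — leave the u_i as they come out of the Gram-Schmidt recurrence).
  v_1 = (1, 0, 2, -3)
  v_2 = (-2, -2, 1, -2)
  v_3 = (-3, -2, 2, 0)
Orthogonal basis:
  u_1 = (1, 0, 2, -3)
  u_2 = (-17/7, -2, 1/7, -5/7)
  u_3 = (-55/146, 16/73, 124/73, 147/146)

Apply the Gram-Schmidt recurrence
  u_1 = v_1
  u_i = v_i − Σ_{j<i} ((v_i · u_j) / (u_j · u_j)) · u_j.

Step by step this gives:
  u_1 = (1, 0, 2, -3)
  u_2 = (-17/7, -2, 1/7, -5/7)
  u_3 = (-55/146, 16/73, 124/73, 147/146)

Orthogonality check:
  u_2 · u_1 = 0 (should be 0)
  u_3 · u_1 = 0 (should be 0)
  u_3 · u_2 = 0 (should be 0)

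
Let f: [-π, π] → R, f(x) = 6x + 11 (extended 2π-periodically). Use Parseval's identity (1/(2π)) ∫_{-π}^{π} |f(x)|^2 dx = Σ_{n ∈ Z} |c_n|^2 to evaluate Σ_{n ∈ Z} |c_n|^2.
Σ |c_n|^2 = 12π^2 + 121

Expand and integrate term by term over [-π, π]:
  ∫ (6x)^2 dx = 36·(2π^3/3); ∫ 2·6·(11)·x dx = 0 (odd integrand); ∫ 11^2 dx = 121·2π.
So (1/(2π)) ∫_{-π}^{π} (6x + 11)^2 dx = 36π^2/3 + 121 = 12π^2 + 121.
Parseval ⇒ Σ |c_n|^2 = 12π^2 + 121.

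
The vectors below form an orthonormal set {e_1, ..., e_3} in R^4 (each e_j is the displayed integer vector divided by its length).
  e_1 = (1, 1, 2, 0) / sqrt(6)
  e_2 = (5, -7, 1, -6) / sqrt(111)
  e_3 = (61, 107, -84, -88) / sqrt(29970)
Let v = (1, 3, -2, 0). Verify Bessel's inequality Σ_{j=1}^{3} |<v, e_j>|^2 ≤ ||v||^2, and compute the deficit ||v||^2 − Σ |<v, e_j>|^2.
Σ |<v, e_j>|^2 = 1054/81; ||v||^2 = 14; deficit = 80/81

Write each e_j = u_j / sqrt(<u_j, u_j>) where u_j is the displayed integer vector. Then <v, e_j> = <v, u_j> / sqrt(<u_j, u_j>), so |<v, e_j>|^2 = <v, u_j>^2 / <u_j, u_j>.
Coefficients: <v, e_1> = 0/sqrt(6), <v, e_2> = -18/sqrt(111), <v, e_3> = 550/sqrt(29970).
Square and sum: Σ |<v, e_j>|^2 = 1054/81.
Compute ||v||^2 = v·v = 14.
Deficit = 14 − 1054/81 = 80/81 ≥ 0, confirming Bessel's inequality. (The deficit equals ||v − Σ <v,e_j> e_j||^2, the squared distance from v to span{e_j}.)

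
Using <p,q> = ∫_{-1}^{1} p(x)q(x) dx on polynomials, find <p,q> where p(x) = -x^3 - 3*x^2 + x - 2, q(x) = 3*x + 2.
<p,q> = -56/5

Expand the product: p(x)·q(x) = -3*x^4 - 11*x^3 - 3*x^2 - 4*x - 4.
∫_{-1}^{1} of each monomial x^k gives [2/(k+1) if k even, 0 if k odd]. Integrating term-by-term (or equivalently evaluating the antiderivative F(x) = -3*x^5/5 - 11*x^4/4 - x^3 - 2*x^2 - 4*x at the endpoints):
  F(1) − F(−1) = -207/20 − (17/20) = -56/5.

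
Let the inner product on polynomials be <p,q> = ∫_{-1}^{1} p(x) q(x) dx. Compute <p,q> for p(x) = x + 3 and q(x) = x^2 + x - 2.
<p,q> = -28/3

Expand the product: p(x)·q(x) = x^3 + 4*x^2 + x - 6.
∫_{-1}^{1} of each monomial x^k gives [2/(k+1) if k even, 0 if k odd]. Integrating term-by-term (or equivalently evaluating the antiderivative F(x) = x^4/4 + 4*x^3/3 + x^2/2 - 6*x at the endpoints):
  F(1) − F(−1) = -47/12 − (65/12) = -28/3.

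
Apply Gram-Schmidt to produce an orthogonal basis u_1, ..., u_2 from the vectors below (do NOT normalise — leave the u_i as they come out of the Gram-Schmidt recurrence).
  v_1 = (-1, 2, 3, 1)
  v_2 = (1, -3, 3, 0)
Orthogonal basis:
  u_1 = (-1, 2, 3, 1)
  u_2 = (17/15, -49/15, 13/5, -2/15)

Apply the Gram-Schmidt recurrence
  u_1 = v_1
  u_i = v_i − Σ_{j<i} ((v_i · u_j) / (u_j · u_j)) · u_j.

Step by step this gives:
  u_1 = (-1, 2, 3, 1)
  u_2 = (17/15, -49/15, 13/5, -2/15)

Orthogonality check:
  u_2 · u_1 = 0 (should be 0)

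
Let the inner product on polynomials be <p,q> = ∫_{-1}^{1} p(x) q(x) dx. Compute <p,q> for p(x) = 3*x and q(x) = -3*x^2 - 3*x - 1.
<p,q> = -6

Expand the product: p(x)·q(x) = -9*x^3 - 9*x^2 - 3*x.
∫_{-1}^{1} of each monomial x^k gives [2/(k+1) if k even, 0 if k odd]. Integrating term-by-term (or equivalently evaluating the antiderivative F(x) = -9*x^4/4 - 3*x^3 - 3*x^2/2 at the endpoints):
  F(1) − F(−1) = -27/4 − (-3/4) = -6.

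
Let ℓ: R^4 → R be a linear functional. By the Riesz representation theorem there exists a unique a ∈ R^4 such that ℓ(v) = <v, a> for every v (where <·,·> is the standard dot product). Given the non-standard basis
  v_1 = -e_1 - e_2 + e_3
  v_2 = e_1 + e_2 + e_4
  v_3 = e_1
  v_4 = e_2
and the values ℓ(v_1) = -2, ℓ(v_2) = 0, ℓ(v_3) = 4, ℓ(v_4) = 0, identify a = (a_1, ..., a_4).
a = (4, 0, 2, -4)

Write a = (a_1, ..., a_4) in the standard basis. For each basis vector v_i, ℓ(v_i) = <v_i, a> is a linear equation in the a_j's. Collect the n equations into a matrix system V a = ℓ, where row i of V is v_i (expressed in the standard basis). Since V is invertible (lower-triangular with 1s on the diagonal, up to permutation), solve by back-substitution:
  V =
[[-1, -1, 1, 0],
 [1, 1, 0, 1],
 [1, 0, 0, 0],
 [0, 1, 0, 0]]
  V a = (-2, 0, 4, 0)
Solving gives a = (4, 0, 2, -4).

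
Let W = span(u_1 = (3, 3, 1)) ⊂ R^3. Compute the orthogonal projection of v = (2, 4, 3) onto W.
proj_W(v) = (63/19, 63/19, 21/19)

Set up U = [u_1 | ... | u_1] ∈ R^(3×1). The projector onto W = col(U) is P = U (U^T U)^(-1) U^T.
Compute U^T U =
  [19],
and U^T v = (21).
Solve U^T U · c = U^T v for the coefficients: c = (21/19). The projection is proj_W(v) = U c.
Check: (v - proj_W(v)) · u_1 = 0  (should be 0).
Result: proj_W(v) = (63/19, 63/19, 21/19).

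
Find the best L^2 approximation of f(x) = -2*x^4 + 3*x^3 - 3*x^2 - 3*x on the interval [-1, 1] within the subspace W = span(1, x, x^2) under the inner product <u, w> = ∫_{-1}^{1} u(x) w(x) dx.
g(x) = -33*x^2/7 - 6*x/5 + 6/35

The best approximation g ∈ W is the orthogonal projection of f onto W. Writing g = a_0 + a_1 x + a_2 x^2, the coefficients solve the normal equations G · a = b where
  G_{ij} = <φ_i, φ_j> and b_i = <f, φ_i>, with φ_0 = 1, φ_1 = x, φ_2 = x^2.
G =
  [2, 0, 2/3]
  [0, 2/3, 0]
  [2/3, 0, 2/5],
b = (-14/5, -4/5, -62/35).
Solving gives a_0 = 6/35, a_1 = -6/5, a_2 = -33/7, so
  g(x) = -33*x^2/7 - 6*x/5 + 6/35.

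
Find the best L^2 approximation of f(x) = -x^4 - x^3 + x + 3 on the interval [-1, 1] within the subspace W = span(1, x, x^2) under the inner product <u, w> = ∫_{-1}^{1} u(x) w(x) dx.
g(x) = -6*x^2/7 + 2*x/5 + 108/35

The best approximation g ∈ W is the orthogonal projection of f onto W. Writing g = a_0 + a_1 x + a_2 x^2, the coefficients solve the normal equations G · a = b where
  G_{ij} = <φ_i, φ_j> and b_i = <f, φ_i>, with φ_0 = 1, φ_1 = x, φ_2 = x^2.
G =
  [2, 0, 2/3]
  [0, 2/3, 0]
  [2/3, 0, 2/5],
b = (28/5, 4/15, 12/7).
Solving gives a_0 = 108/35, a_1 = 2/5, a_2 = -6/7, so
  g(x) = -6*x^2/7 + 2*x/5 + 108/35.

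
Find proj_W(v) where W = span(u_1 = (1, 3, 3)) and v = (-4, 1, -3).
proj_W(v) = (-10/19, -30/19, -30/19)

Set up U = [u_1 | ... | u_1] ∈ R^(3×1). The projector onto W = col(U) is P = U (U^T U)^(-1) U^T.
Compute U^T U =
  [19],
and U^T v = (-10).
Solve U^T U · c = U^T v for the coefficients: c = (-10/19). The projection is proj_W(v) = U c.
Check: (v - proj_W(v)) · u_1 = 0  (should be 0).
Result: proj_W(v) = (-10/19, -30/19, -30/19).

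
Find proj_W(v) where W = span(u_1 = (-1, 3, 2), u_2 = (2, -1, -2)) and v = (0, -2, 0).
proj_W(v) = (-16/45, -82/45, -4/9)

Set up U = [u_1 | ... | u_2] ∈ R^(3×2). The projector onto W = col(U) is P = U (U^T U)^(-1) U^T.
Compute U^T U =
  [14, -9]
  [-9, 9],
and U^T v = (-6, 2).
Solve U^T U · c = U^T v for the coefficients: c = (-4/5, -26/45). The projection is proj_W(v) = U c.
Check: (v - proj_W(v)) · u_1 = 0  (should be 0).
Check: (v - proj_W(v)) · u_2 = 0  (should be 0).
Result: proj_W(v) = (-16/45, -82/45, -4/9).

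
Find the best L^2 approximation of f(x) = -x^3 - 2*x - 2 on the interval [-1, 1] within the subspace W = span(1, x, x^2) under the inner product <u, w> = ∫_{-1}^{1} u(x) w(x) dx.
g(x) = -13*x/5 - 2

The best approximation g ∈ W is the orthogonal projection of f onto W. Writing g = a_0 + a_1 x + a_2 x^2, the coefficients solve the normal equations G · a = b where
  G_{ij} = <φ_i, φ_j> and b_i = <f, φ_i>, with φ_0 = 1, φ_1 = x, φ_2 = x^2.
G =
  [2, 0, 2/3]
  [0, 2/3, 0]
  [2/3, 0, 2/5],
b = (-4, -26/15, -4/3).
Solving gives a_0 = -2, a_1 = -13/5, a_2 = 0, so
  g(x) = -13*x/5 - 2.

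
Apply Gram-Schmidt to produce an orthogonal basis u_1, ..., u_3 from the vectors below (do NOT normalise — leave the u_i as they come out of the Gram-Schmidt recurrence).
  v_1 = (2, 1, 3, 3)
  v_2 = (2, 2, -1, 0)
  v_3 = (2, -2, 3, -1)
Orthogonal basis:
  u_1 = (2, 1, 3, 3)
  u_2 = (40/23, 43/23, -32/23, -9/23)
  u_3 = (70/33, -97/66, 43/33, -49/22)

Apply the Gram-Schmidt recurrence
  u_1 = v_1
  u_i = v_i − Σ_{j<i} ((v_i · u_j) / (u_j · u_j)) · u_j.

Step by step this gives:
  u_1 = (2, 1, 3, 3)
  u_2 = (40/23, 43/23, -32/23, -9/23)
  u_3 = (70/33, -97/66, 43/33, -49/22)

Orthogonality check:
  u_2 · u_1 = 0 (should be 0)
  u_3 · u_1 = 0 (should be 0)
  u_3 · u_2 = 0 (should be 0)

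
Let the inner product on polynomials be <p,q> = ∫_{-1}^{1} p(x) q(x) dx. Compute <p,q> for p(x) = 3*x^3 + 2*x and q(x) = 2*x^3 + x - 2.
<p,q> = 614/105

Expand the product: p(x)·q(x) = 6*x^6 + 7*x^4 - 6*x^3 + 2*x^2 - 4*x.
∫_{-1}^{1} of each monomial x^k gives [2/(k+1) if k even, 0 if k odd]. Integrating term-by-term (or equivalently evaluating the antiderivative F(x) = 6*x^7/7 + 7*x^5/5 - 3*x^4/2 + 2*x^3/3 - 2*x^2 at the endpoints):
  F(1) − F(−1) = -121/210 − (-1349/210) = 614/105.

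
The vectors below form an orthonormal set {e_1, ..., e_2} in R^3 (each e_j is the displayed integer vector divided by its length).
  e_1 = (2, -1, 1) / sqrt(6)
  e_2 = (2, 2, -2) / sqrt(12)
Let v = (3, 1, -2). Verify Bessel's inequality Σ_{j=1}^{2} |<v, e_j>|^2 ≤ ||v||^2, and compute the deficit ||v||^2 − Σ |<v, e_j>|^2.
Σ |<v, e_j>|^2 = 27/2; ||v||^2 = 14; deficit = 1/2

Write each e_j = u_j / sqrt(<u_j, u_j>) where u_j is the displayed integer vector. Then <v, e_j> = <v, u_j> / sqrt(<u_j, u_j>), so |<v, e_j>|^2 = <v, u_j>^2 / <u_j, u_j>.
Coefficients: <v, e_1> = 3/sqrt(6), <v, e_2> = 12/sqrt(12).
Square and sum: Σ |<v, e_j>|^2 = 27/2.
Compute ||v||^2 = v·v = 14.
Deficit = 14 − 27/2 = 1/2 ≥ 0, confirming Bessel's inequality. (The deficit equals ||v − Σ <v,e_j> e_j||^2, the squared distance from v to span{e_j}.)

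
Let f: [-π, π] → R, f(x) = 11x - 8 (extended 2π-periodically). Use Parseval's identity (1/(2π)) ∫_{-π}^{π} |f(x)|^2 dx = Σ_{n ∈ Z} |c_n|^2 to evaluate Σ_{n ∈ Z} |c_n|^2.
Σ |c_n|^2 = 121π^2/3 + 64

Expand and integrate term by term over [-π, π]:
  ∫ (11x)^2 dx = 121·(2π^3/3); ∫ 2·11·(-8)·x dx = 0 (odd integrand); ∫ (-8)^2 dx = 64·2π.
So (1/(2π)) ∫_{-π}^{π} (11x - 8)^2 dx = 121π^2/3 + 64 = 121π^2/3 + 64.
Parseval ⇒ Σ |c_n|^2 = 121π^2/3 + 64.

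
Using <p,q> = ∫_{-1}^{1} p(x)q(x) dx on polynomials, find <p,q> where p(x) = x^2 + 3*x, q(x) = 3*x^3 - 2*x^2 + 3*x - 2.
<p,q> = 112/15

Expand the product: p(x)·q(x) = 3*x^5 + 7*x^4 - 3*x^3 + 7*x^2 - 6*x.
∫_{-1}^{1} of each monomial x^k gives [2/(k+1) if k even, 0 if k odd]. Integrating term-by-term (or equivalently evaluating the antiderivative F(x) = x^6/2 + 7*x^5/5 - 3*x^4/4 + 7*x^3/3 - 3*x^2 at the endpoints):
  F(1) − F(−1) = 29/60 − (-419/60) = 112/15.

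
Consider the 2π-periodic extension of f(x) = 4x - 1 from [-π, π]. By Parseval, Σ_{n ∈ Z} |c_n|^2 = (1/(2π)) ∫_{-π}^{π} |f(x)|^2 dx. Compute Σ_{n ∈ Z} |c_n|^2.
Σ |c_n|^2 = 16π^2/3 + 1

Expand and integrate term by term over [-π, π]:
  ∫ (4x)^2 dx = 16·(2π^3/3); ∫ 2·4·(-1)·x dx = 0 (odd integrand); ∫ (-1)^2 dx = 1·2π.
So (1/(2π)) ∫_{-π}^{π} (4x - 1)^2 dx = 16π^2/3 + 1 = 16π^2/3 + 1.
Parseval ⇒ Σ |c_n|^2 = 16π^2/3 + 1.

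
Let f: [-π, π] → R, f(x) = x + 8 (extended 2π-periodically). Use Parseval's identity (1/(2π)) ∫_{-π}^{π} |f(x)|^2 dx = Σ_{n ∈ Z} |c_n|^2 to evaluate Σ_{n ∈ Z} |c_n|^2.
Σ |c_n|^2 = π^2/3 + 64

Expand and integrate term by term over [-π, π]:
  ∫ (x)^2 dx = 1·(2π^3/3); ∫ 2·1·(8)·x dx = 0 (odd integrand); ∫ 8^2 dx = 64·2π.
So (1/(2π)) ∫_{-π}^{π} (x + 8)^2 dx = 1π^2/3 + 64 = π^2/3 + 64.
Parseval ⇒ Σ |c_n|^2 = π^2/3 + 64.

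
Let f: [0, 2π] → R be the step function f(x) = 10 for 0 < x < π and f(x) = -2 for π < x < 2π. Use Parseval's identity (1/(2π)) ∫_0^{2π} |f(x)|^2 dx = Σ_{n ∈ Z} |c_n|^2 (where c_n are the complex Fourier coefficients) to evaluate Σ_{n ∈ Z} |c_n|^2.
Σ |c_n|^2 = 52

Parseval equates the L^2 energy of f (normalised by 1/(2π)) with the ℓ^2 sum of its Fourier coefficients: (1/(2π)) ∫_0^{2π} |f|^2 = Σ |c_n|^2.
Compute the left side: (1/(2π)) [∫_0^π 10^2 dx + ∫_π^{2π} (-2)^2 dx] = (1/(2π)) · (100π + 4π) = (100 + 4)/2 = 52.
So Σ_{n ∈ Z} |c_n|^2 = 52.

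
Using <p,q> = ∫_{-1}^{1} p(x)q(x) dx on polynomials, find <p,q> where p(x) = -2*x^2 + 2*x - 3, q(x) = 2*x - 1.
<p,q> = 10

Expand the product: p(x)·q(x) = -4*x^3 + 6*x^2 - 8*x + 3.
∫_{-1}^{1} of each monomial x^k gives [2/(k+1) if k even, 0 if k odd]. Integrating term-by-term (or equivalently evaluating the antiderivative F(x) = -x^4 + 2*x^3 - 4*x^2 + 3*x at the endpoints):
  F(1) − F(−1) = 0 − (-10) = 10.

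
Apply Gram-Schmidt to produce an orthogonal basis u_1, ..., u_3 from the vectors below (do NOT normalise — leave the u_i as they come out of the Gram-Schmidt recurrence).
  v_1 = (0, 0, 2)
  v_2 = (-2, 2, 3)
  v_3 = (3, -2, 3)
Orthogonal basis:
  u_1 = (0, 0, 2)
  u_2 = (-2, 2, 0)
  u_3 = (1/2, 1/2, 0)

Apply the Gram-Schmidt recurrence
  u_1 = v_1
  u_i = v_i − Σ_{j<i} ((v_i · u_j) / (u_j · u_j)) · u_j.

Step by step this gives:
  u_1 = (0, 0, 2)
  u_2 = (-2, 2, 0)
  u_3 = (1/2, 1/2, 0)

Orthogonality check:
  u_2 · u_1 = 0 (should be 0)
  u_3 · u_1 = 0 (should be 0)
  u_3 · u_2 = 0 (should be 0)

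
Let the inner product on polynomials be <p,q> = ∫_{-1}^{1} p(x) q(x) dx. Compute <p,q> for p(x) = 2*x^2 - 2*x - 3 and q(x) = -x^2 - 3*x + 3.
<p,q> = -44/5

Expand the product: p(x)·q(x) = -2*x^4 - 4*x^3 + 15*x^2 + 3*x - 9.
∫_{-1}^{1} of each monomial x^k gives [2/(k+1) if k even, 0 if k odd]. Integrating term-by-term (or equivalently evaluating the antiderivative F(x) = -2*x^5/5 - x^4 + 5*x^3 + 3*x^2/2 - 9*x at the endpoints):
  F(1) − F(−1) = -39/10 − (49/10) = -44/5.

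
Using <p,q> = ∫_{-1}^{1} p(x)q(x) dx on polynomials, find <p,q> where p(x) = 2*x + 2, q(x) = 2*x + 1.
<p,q> = 20/3

Expand the product: p(x)·q(x) = 4*x^2 + 6*x + 2.
∫_{-1}^{1} of each monomial x^k gives [2/(k+1) if k even, 0 if k odd]. Integrating term-by-term (or equivalently evaluating the antiderivative F(x) = 4*x^3/3 + 3*x^2 + 2*x at the endpoints):
  F(1) − F(−1) = 19/3 − (-1/3) = 20/3.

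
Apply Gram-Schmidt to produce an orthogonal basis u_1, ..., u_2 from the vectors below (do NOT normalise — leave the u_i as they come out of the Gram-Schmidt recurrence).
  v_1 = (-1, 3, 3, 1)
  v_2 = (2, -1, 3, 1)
Orthogonal basis:
  u_1 = (-1, 3, 3, 1)
  u_2 = (9/4, -7/4, 9/4, 3/4)

Apply the Gram-Schmidt recurrence
  u_1 = v_1
  u_i = v_i − Σ_{j<i} ((v_i · u_j) / (u_j · u_j)) · u_j.

Step by step this gives:
  u_1 = (-1, 3, 3, 1)
  u_2 = (9/4, -7/4, 9/4, 3/4)

Orthogonality check:
  u_2 · u_1 = 0 (should be 0)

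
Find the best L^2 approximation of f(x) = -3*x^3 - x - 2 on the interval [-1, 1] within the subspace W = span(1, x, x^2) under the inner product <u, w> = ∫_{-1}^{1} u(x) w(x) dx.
g(x) = -14*x/5 - 2

The best approximation g ∈ W is the orthogonal projection of f onto W. Writing g = a_0 + a_1 x + a_2 x^2, the coefficients solve the normal equations G · a = b where
  G_{ij} = <φ_i, φ_j> and b_i = <f, φ_i>, with φ_0 = 1, φ_1 = x, φ_2 = x^2.
G =
  [2, 0, 2/3]
  [0, 2/3, 0]
  [2/3, 0, 2/5],
b = (-4, -28/15, -4/3).
Solving gives a_0 = -2, a_1 = -14/5, a_2 = 0, so
  g(x) = -14*x/5 - 2.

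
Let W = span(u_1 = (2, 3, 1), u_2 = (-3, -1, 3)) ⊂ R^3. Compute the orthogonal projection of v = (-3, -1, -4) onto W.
proj_W(v) = (-20/23, -671/230, -577/230)

Set up U = [u_1 | ... | u_2] ∈ R^(3×2). The projector onto W = col(U) is P = U (U^T U)^(-1) U^T.
Compute U^T U =
  [14, -6]
  [-6, 19],
and U^T v = (-13, -2).
Solve U^T U · c = U^T v for the coefficients: c = (-259/230, -53/115). The projection is proj_W(v) = U c.
Check: (v - proj_W(v)) · u_1 = 0  (should be 0).
Check: (v - proj_W(v)) · u_2 = 0  (should be 0).
Result: proj_W(v) = (-20/23, -671/230, -577/230).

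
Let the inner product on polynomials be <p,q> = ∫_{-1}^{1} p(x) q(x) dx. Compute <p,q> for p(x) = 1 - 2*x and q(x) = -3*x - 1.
<p,q> = 2

Expand the product: p(x)·q(x) = 6*x^2 - x - 1.
∫_{-1}^{1} of each monomial x^k gives [2/(k+1) if k even, 0 if k odd]. Integrating term-by-term (or equivalently evaluating the antiderivative F(x) = 2*x^3 - x^2/2 - x at the endpoints):
  F(1) − F(−1) = 1/2 − (-3/2) = 2.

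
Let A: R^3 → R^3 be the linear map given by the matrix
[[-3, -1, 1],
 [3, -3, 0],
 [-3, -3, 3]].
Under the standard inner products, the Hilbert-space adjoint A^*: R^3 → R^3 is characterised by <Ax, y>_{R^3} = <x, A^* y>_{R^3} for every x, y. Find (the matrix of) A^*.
A^* = A^T =
[[-3, 3, -3],
 [-1, -3, -3],
 [1, 0, 3]]

For real matrices with standard dot products, the defining identity <Ax, y> = <x, A^* y> gives (Ax)^T y = x^T (A^*) y, i.e. x^T A^T y = x^T (A^*) y. Since this holds for all x, y, we must have A^* = A^T. Therefore
A^* =
[[-3, 3, -3],
 [-1, -3, -3],
 [1, 0, 3]].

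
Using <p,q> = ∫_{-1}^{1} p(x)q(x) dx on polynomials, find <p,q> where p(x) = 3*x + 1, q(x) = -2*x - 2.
<p,q> = -8

Expand the product: p(x)·q(x) = -6*x^2 - 8*x - 2.
∫_{-1}^{1} of each monomial x^k gives [2/(k+1) if k even, 0 if k odd]. Integrating term-by-term (or equivalently evaluating the antiderivative F(x) = -2*x^3 - 4*x^2 - 2*x at the endpoints):
  F(1) − F(−1) = -8 − (0) = -8.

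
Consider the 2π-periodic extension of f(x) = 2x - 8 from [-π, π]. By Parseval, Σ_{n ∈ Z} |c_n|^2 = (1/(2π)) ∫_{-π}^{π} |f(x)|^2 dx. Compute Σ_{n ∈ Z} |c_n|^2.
Σ |c_n|^2 = 4π^2/3 + 64

Expand and integrate term by term over [-π, π]:
  ∫ (2x)^2 dx = 4·(2π^3/3); ∫ 2·2·(-8)·x dx = 0 (odd integrand); ∫ (-8)^2 dx = 64·2π.
So (1/(2π)) ∫_{-π}^{π} (2x - 8)^2 dx = 4π^2/3 + 64 = 4π^2/3 + 64.
Parseval ⇒ Σ |c_n|^2 = 4π^2/3 + 64.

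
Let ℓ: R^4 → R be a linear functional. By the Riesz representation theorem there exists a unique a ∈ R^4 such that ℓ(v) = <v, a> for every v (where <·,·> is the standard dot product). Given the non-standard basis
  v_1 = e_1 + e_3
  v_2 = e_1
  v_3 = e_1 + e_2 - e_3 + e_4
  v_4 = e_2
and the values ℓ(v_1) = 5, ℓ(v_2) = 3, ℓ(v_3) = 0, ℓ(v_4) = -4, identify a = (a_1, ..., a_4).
a = (3, -4, 2, 3)

Write a = (a_1, ..., a_4) in the standard basis. For each basis vector v_i, ℓ(v_i) = <v_i, a> is a linear equation in the a_j's. Collect the n equations into a matrix system V a = ℓ, where row i of V is v_i (expressed in the standard basis). Since V is invertible (lower-triangular with 1s on the diagonal, up to permutation), solve by back-substitution:
  V =
[[1, 0, 1, 0],
 [1, 0, 0, 0],
 [1, 1, -1, 1],
 [0, 1, 0, 0]]
  V a = (5, 3, 0, -4)
Solving gives a = (3, -4, 2, 3).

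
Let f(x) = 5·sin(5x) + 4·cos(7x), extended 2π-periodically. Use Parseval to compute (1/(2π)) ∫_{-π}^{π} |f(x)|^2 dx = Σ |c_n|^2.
Σ |c_n|^2 = 41/2

Expand |f|^2 and use orthogonality of {sin(nx), cos(mx)} on [-π, π]:
  ∫_{-π}^{π} sin(nx)^2 dx = π, ∫ cos(mx)^2 dx = π, and cross terms integrate to 0.
So ∫_{-π}^{π} f(x)^2 dx = 5^2 · π + 4^2 · π = (25 + 16)π.
Divide by 2π: (25 + 16)/2 = 41/2.
By Parseval, this equals Σ |c_n|^2.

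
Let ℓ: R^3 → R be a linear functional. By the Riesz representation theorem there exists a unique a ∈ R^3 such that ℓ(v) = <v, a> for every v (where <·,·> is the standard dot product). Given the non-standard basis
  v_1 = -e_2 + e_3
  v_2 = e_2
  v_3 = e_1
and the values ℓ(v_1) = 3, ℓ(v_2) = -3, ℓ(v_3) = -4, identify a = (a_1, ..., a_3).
a = (-4, -3, 0)

Write a = (a_1, ..., a_3) in the standard basis. For each basis vector v_i, ℓ(v_i) = <v_i, a> is a linear equation in the a_j's. Collect the n equations into a matrix system V a = ℓ, where row i of V is v_i (expressed in the standard basis). Since V is invertible (lower-triangular with 1s on the diagonal, up to permutation), solve by back-substitution:
  V =
[[0, -1, 1],
 [0, 1, 0],
 [1, 0, 0]]
  V a = (3, -3, -4)
Solving gives a = (-4, -3, 0).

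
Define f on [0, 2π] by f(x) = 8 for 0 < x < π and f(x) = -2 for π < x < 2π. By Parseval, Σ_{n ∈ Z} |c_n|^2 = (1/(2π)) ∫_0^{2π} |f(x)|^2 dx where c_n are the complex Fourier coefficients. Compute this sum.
Σ |c_n|^2 = 34

Parseval equates the L^2 energy of f (normalised by 1/(2π)) with the ℓ^2 sum of its Fourier coefficients: (1/(2π)) ∫_0^{2π} |f|^2 = Σ |c_n|^2.
Compute the left side: (1/(2π)) [∫_0^π 8^2 dx + ∫_π^{2π} (-2)^2 dx] = (1/(2π)) · (64π + 4π) = (64 + 4)/2 = 34.
So Σ_{n ∈ Z} |c_n|^2 = 34.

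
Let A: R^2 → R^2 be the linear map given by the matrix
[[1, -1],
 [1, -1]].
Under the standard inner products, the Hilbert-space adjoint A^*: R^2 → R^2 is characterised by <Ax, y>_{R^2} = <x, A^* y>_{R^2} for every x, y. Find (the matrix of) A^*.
A^* = A^T =
[[1, 1],
 [-1, -1]]

For real matrices with standard dot products, the defining identity <Ax, y> = <x, A^* y> gives (Ax)^T y = x^T (A^*) y, i.e. x^T A^T y = x^T (A^*) y. Since this holds for all x, y, we must have A^* = A^T. Therefore
A^* =
[[1, 1],
 [-1, -1]].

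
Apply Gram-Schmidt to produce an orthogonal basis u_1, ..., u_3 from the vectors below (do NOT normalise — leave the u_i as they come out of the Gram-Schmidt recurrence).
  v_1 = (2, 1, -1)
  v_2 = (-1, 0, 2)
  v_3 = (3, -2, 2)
Orthogonal basis:
  u_1 = (2, 1, -1)
  u_2 = (1/3, 2/3, 4/3)
  u_3 = (2, -3, 1)

Apply the Gram-Schmidt recurrence
  u_1 = v_1
  u_i = v_i − Σ_{j<i} ((v_i · u_j) / (u_j · u_j)) · u_j.

Step by step this gives:
  u_1 = (2, 1, -1)
  u_2 = (1/3, 2/3, 4/3)
  u_3 = (2, -3, 1)

Orthogonality check:
  u_2 · u_1 = 0 (should be 0)
  u_3 · u_1 = 0 (should be 0)
  u_3 · u_2 = 0 (should be 0)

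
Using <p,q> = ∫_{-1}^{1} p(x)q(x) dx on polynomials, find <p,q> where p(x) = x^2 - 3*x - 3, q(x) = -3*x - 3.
<p,q> = 22

Expand the product: p(x)·q(x) = -3*x^3 + 6*x^2 + 18*x + 9.
∫_{-1}^{1} of each monomial x^k gives [2/(k+1) if k even, 0 if k odd]. Integrating term-by-term (or equivalently evaluating the antiderivative F(x) = -3*x^4/4 + 2*x^3 + 9*x^2 + 9*x at the endpoints):
  F(1) − F(−1) = 77/4 − (-11/4) = 22.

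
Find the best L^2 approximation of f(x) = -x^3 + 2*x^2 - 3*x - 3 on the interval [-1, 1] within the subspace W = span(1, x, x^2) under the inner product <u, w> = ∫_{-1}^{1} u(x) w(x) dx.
g(x) = 2*x^2 - 18*x/5 - 3

The best approximation g ∈ W is the orthogonal projection of f onto W. Writing g = a_0 + a_1 x + a_2 x^2, the coefficients solve the normal equations G · a = b where
  G_{ij} = <φ_i, φ_j> and b_i = <f, φ_i>, with φ_0 = 1, φ_1 = x, φ_2 = x^2.
G =
  [2, 0, 2/3]
  [0, 2/3, 0]
  [2/3, 0, 2/5],
b = (-14/3, -12/5, -6/5).
Solving gives a_0 = -3, a_1 = -18/5, a_2 = 2, so
  g(x) = 2*x^2 - 18*x/5 - 3.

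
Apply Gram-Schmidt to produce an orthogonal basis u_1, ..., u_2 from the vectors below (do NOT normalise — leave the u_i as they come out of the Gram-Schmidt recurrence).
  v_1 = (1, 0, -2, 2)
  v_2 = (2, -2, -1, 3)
Orthogonal basis:
  u_1 = (1, 0, -2, 2)
  u_2 = (8/9, -2, 11/9, 7/9)

Apply the Gram-Schmidt recurrence
  u_1 = v_1
  u_i = v_i − Σ_{j<i} ((v_i · u_j) / (u_j · u_j)) · u_j.

Step by step this gives:
  u_1 = (1, 0, -2, 2)
  u_2 = (8/9, -2, 11/9, 7/9)

Orthogonality check:
  u_2 · u_1 = 0 (should be 0)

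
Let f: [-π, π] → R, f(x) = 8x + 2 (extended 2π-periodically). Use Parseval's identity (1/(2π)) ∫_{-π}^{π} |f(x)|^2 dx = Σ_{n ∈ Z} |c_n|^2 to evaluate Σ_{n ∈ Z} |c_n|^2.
Σ |c_n|^2 = 64π^2/3 + 4

Expand and integrate term by term over [-π, π]:
  ∫ (8x)^2 dx = 64·(2π^3/3); ∫ 2·8·(2)·x dx = 0 (odd integrand); ∫ 2^2 dx = 4·2π.
So (1/(2π)) ∫_{-π}^{π} (8x + 2)^2 dx = 64π^2/3 + 4 = 64π^2/3 + 4.
Parseval ⇒ Σ |c_n|^2 = 64π^2/3 + 4.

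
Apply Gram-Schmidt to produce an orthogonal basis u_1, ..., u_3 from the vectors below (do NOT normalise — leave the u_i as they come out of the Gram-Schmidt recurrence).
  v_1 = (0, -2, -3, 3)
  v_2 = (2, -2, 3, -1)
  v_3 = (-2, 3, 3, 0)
Orthogonal basis:
  u_1 = (0, -2, -3, 3)
  u_2 = (2, -30/11, 21/11, 1/11)
  u_3 = (-95/83, 39/83, 147/83, 173/83)

Apply the Gram-Schmidt recurrence
  u_1 = v_1
  u_i = v_i − Σ_{j<i} ((v_i · u_j) / (u_j · u_j)) · u_j.

Step by step this gives:
  u_1 = (0, -2, -3, 3)
  u_2 = (2, -30/11, 21/11, 1/11)
  u_3 = (-95/83, 39/83, 147/83, 173/83)

Orthogonality check:
  u_2 · u_1 = 0 (should be 0)
  u_3 · u_1 = 0 (should be 0)
  u_3 · u_2 = 0 (should be 0)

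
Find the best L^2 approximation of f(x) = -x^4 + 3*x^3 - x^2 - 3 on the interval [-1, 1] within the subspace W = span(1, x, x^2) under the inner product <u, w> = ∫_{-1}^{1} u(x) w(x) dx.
g(x) = -13*x^2/7 + 9*x/5 - 102/35

The best approximation g ∈ W is the orthogonal projection of f onto W. Writing g = a_0 + a_1 x + a_2 x^2, the coefficients solve the normal equations G · a = b where
  G_{ij} = <φ_i, φ_j> and b_i = <f, φ_i>, with φ_0 = 1, φ_1 = x, φ_2 = x^2.
G =
  [2, 0, 2/3]
  [0, 2/3, 0]
  [2/3, 0, 2/5],
b = (-106/15, 6/5, -94/35).
Solving gives a_0 = -102/35, a_1 = 9/5, a_2 = -13/7, so
  g(x) = -13*x^2/7 + 9*x/5 - 102/35.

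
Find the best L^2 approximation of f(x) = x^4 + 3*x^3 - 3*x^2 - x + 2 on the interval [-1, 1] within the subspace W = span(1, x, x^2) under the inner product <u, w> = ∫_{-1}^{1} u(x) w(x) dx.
g(x) = -15*x^2/7 + 4*x/5 + 67/35

The best approximation g ∈ W is the orthogonal projection of f onto W. Writing g = a_0 + a_1 x + a_2 x^2, the coefficients solve the normal equations G · a = b where
  G_{ij} = <φ_i, φ_j> and b_i = <f, φ_i>, with φ_0 = 1, φ_1 = x, φ_2 = x^2.
G =
  [2, 0, 2/3]
  [0, 2/3, 0]
  [2/3, 0, 2/5],
b = (12/5, 8/15, 44/105).
Solving gives a_0 = 67/35, a_1 = 4/5, a_2 = -15/7, so
  g(x) = -15*x^2/7 + 4*x/5 + 67/35.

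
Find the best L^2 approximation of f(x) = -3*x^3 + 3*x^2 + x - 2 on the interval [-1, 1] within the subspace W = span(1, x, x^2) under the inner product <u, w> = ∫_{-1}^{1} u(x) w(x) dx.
g(x) = 3*x^2 - 4*x/5 - 2

The best approximation g ∈ W is the orthogonal projection of f onto W. Writing g = a_0 + a_1 x + a_2 x^2, the coefficients solve the normal equations G · a = b where
  G_{ij} = <φ_i, φ_j> and b_i = <f, φ_i>, with φ_0 = 1, φ_1 = x, φ_2 = x^2.
G =
  [2, 0, 2/3]
  [0, 2/3, 0]
  [2/3, 0, 2/5],
b = (-2, -8/15, -2/15).
Solving gives a_0 = -2, a_1 = -4/5, a_2 = 3, so
  g(x) = 3*x^2 - 4*x/5 - 2.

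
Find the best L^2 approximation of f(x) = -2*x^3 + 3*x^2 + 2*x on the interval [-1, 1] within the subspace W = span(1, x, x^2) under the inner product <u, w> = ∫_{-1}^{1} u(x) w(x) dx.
g(x) = 3*x^2 + 4*x/5

The best approximation g ∈ W is the orthogonal projection of f onto W. Writing g = a_0 + a_1 x + a_2 x^2, the coefficients solve the normal equations G · a = b where
  G_{ij} = <φ_i, φ_j> and b_i = <f, φ_i>, with φ_0 = 1, φ_1 = x, φ_2 = x^2.
G =
  [2, 0, 2/3]
  [0, 2/3, 0]
  [2/3, 0, 2/5],
b = (2, 8/15, 6/5).
Solving gives a_0 = 0, a_1 = 4/5, a_2 = 3, so
  g(x) = 3*x^2 + 4*x/5.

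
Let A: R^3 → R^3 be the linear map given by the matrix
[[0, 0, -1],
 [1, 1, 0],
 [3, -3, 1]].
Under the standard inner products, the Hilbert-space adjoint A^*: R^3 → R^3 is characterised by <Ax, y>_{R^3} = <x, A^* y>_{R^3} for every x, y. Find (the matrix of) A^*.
A^* = A^T =
[[0, 1, 3],
 [0, 1, -3],
 [-1, 0, 1]]

For real matrices with standard dot products, the defining identity <Ax, y> = <x, A^* y> gives (Ax)^T y = x^T (A^*) y, i.e. x^T A^T y = x^T (A^*) y. Since this holds for all x, y, we must have A^* = A^T. Therefore
A^* =
[[0, 1, 3],
 [0, 1, -3],
 [-1, 0, 1]].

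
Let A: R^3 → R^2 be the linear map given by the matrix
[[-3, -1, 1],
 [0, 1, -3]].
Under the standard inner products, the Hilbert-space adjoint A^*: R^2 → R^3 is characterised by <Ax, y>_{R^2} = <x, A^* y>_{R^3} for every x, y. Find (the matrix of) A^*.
A^* = A^T =
[[-3, 0],
 [-1, 1],
 [1, -3]]

For real matrices with standard dot products, the defining identity <Ax, y> = <x, A^* y> gives (Ax)^T y = x^T (A^*) y, i.e. x^T A^T y = x^T (A^*) y. Since this holds for all x, y, we must have A^* = A^T. Therefore
A^* =
[[-3, 0],
 [-1, 1],
 [1, -3]].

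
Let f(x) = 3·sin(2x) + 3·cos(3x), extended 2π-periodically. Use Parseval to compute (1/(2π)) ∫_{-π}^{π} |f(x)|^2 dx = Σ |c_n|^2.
Σ |c_n|^2 = 9

Expand |f|^2 and use orthogonality of {sin(nx), cos(mx)} on [-π, π]:
  ∫_{-π}^{π} sin(nx)^2 dx = π, ∫ cos(mx)^2 dx = π, and cross terms integrate to 0.
So ∫_{-π}^{π} f(x)^2 dx = 3^2 · π + 3^2 · π = (9 + 9)π.
Divide by 2π: (9 + 9)/2 = 9.
By Parseval, this equals Σ |c_n|^2.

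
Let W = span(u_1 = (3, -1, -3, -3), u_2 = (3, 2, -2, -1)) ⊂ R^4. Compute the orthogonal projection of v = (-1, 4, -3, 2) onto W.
proj_W(v) = (75/62, 106/31, 2/31, 83/62)

Set up U = [u_1 | ... | u_2] ∈ R^(4×2). The projector onto W = col(U) is P = U (U^T U)^(-1) U^T.
Compute U^T U =
  [28, 16]
  [16, 18],
and U^T v = (-4, 9).
Solve U^T U · c = U^T v for the coefficients: c = (-27/31, 79/62). The projection is proj_W(v) = U c.
Check: (v - proj_W(v)) · u_1 = 0  (should be 0).
Check: (v - proj_W(v)) · u_2 = 0  (should be 0).
Result: proj_W(v) = (75/62, 106/31, 2/31, 83/62).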